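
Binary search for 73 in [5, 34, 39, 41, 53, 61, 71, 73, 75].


Step 1: lo=0, hi=8, mid=4, val=53
Step 2: lo=5, hi=8, mid=6, val=71
Step 3: lo=7, hi=8, mid=7, val=73

Found at index 7


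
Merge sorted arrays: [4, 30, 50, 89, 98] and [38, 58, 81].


Take 4 from A
Take 30 from A
Take 38 from B
Take 50 from A
Take 58 from B
Take 81 from B

Merged: [4, 30, 38, 50, 58, 81, 89, 98]


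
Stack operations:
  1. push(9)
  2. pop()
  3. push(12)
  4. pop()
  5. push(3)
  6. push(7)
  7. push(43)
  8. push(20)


push(9) -> [9]
pop()->9, []
push(12) -> [12]
pop()->12, []
push(3) -> [3]
push(7) -> [3, 7]
push(43) -> [3, 7, 43]
push(20) -> [3, 7, 43, 20]

Final stack: [3, 7, 43, 20]


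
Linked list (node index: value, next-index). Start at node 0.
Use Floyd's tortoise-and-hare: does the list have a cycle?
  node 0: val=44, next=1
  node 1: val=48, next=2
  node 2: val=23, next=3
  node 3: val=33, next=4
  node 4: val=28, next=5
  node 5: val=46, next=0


Floyd's tortoise (slow, +1) and hare (fast, +2):
  init: slow=0, fast=0
  step 1: slow=1, fast=2
  step 2: slow=2, fast=4
  step 3: slow=3, fast=0
  step 4: slow=4, fast=2
  step 5: slow=5, fast=4
  step 6: slow=0, fast=0
  slow == fast at node 0: cycle detected

Cycle: yes


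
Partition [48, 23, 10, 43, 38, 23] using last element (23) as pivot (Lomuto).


Pivot: 23
  23 <= 23: swap -> [23, 48, 10, 43, 38, 23]
  10 <= 23: swap -> [23, 10, 48, 43, 38, 23]
Place pivot at 2: [23, 10, 23, 43, 38, 48]

Partitioned: [23, 10, 23, 43, 38, 48]


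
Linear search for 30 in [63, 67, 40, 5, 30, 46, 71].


i=0: 63!=30
i=1: 67!=30
i=2: 40!=30
i=3: 5!=30
i=4: 30==30 found!

Found at 4, 5 comps


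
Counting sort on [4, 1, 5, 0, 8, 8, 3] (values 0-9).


Input: [4, 1, 5, 0, 8, 8, 3]
Counts: [1, 1, 0, 1, 1, 1, 0, 0, 2, 0]

Sorted: [0, 1, 3, 4, 5, 8, 8]


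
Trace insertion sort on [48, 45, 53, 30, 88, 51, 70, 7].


Initial: [48, 45, 53, 30, 88, 51, 70, 7]
Insert 45: [45, 48, 53, 30, 88, 51, 70, 7]
Insert 53: [45, 48, 53, 30, 88, 51, 70, 7]
Insert 30: [30, 45, 48, 53, 88, 51, 70, 7]
Insert 88: [30, 45, 48, 53, 88, 51, 70, 7]
Insert 51: [30, 45, 48, 51, 53, 88, 70, 7]
Insert 70: [30, 45, 48, 51, 53, 70, 88, 7]
Insert 7: [7, 30, 45, 48, 51, 53, 70, 88]

Sorted: [7, 30, 45, 48, 51, 53, 70, 88]


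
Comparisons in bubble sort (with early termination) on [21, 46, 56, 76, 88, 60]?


Algorithm: bubble sort (with early termination)
Input: [21, 46, 56, 76, 88, 60]
Sorted: [21, 46, 56, 60, 76, 88]

12


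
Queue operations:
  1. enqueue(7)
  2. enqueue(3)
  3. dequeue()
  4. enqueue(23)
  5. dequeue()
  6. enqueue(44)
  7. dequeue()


enqueue(7) -> [7]
enqueue(3) -> [7, 3]
dequeue()->7, [3]
enqueue(23) -> [3, 23]
dequeue()->3, [23]
enqueue(44) -> [23, 44]
dequeue()->23, [44]

Final queue: [44]


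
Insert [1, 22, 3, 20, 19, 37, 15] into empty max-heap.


Insert 1: [1]
Insert 22: [22, 1]
Insert 3: [22, 1, 3]
Insert 20: [22, 20, 3, 1]
Insert 19: [22, 20, 3, 1, 19]
Insert 37: [37, 20, 22, 1, 19, 3]
Insert 15: [37, 20, 22, 1, 19, 3, 15]

Final heap: [37, 20, 22, 1, 19, 3, 15]


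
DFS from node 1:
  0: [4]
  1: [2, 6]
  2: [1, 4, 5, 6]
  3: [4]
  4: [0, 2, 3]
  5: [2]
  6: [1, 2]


Visit 1, push [6, 2]
Visit 2, push [6, 5, 4]
Visit 4, push [3, 0]
Visit 0, push []
Visit 3, push []
Visit 5, push []
Visit 6, push []

DFS order: [1, 2, 4, 0, 3, 5, 6]


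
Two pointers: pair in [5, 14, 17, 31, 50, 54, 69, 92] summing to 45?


lo=0(5)+hi=7(92)=97
lo=0(5)+hi=6(69)=74
lo=0(5)+hi=5(54)=59
lo=0(5)+hi=4(50)=55
lo=0(5)+hi=3(31)=36
lo=1(14)+hi=3(31)=45

Yes: 14+31=45


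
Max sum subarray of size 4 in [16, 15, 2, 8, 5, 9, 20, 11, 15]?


[0:4]: 41
[1:5]: 30
[2:6]: 24
[3:7]: 42
[4:8]: 45
[5:9]: 55

Max: 55 at [5:9]


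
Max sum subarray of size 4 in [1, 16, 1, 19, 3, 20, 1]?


[0:4]: 37
[1:5]: 39
[2:6]: 43
[3:7]: 43

Max: 43 at [2:6]


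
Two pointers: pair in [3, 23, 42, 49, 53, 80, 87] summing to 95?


lo=0(3)+hi=6(87)=90
lo=1(23)+hi=6(87)=110
lo=1(23)+hi=5(80)=103
lo=1(23)+hi=4(53)=76
lo=2(42)+hi=4(53)=95

Yes: 42+53=95


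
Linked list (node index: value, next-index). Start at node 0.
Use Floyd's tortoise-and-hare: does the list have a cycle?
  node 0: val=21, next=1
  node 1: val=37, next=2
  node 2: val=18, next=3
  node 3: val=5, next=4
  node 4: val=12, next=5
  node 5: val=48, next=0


Floyd's tortoise (slow, +1) and hare (fast, +2):
  init: slow=0, fast=0
  step 1: slow=1, fast=2
  step 2: slow=2, fast=4
  step 3: slow=3, fast=0
  step 4: slow=4, fast=2
  step 5: slow=5, fast=4
  step 6: slow=0, fast=0
  slow == fast at node 0: cycle detected

Cycle: yes


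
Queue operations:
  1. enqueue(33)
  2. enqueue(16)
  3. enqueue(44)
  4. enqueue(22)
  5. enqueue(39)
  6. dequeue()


enqueue(33) -> [33]
enqueue(16) -> [33, 16]
enqueue(44) -> [33, 16, 44]
enqueue(22) -> [33, 16, 44, 22]
enqueue(39) -> [33, 16, 44, 22, 39]
dequeue()->33, [16, 44, 22, 39]

Final queue: [16, 44, 22, 39]


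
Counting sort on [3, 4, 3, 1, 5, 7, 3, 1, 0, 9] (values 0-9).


Input: [3, 4, 3, 1, 5, 7, 3, 1, 0, 9]
Counts: [1, 2, 0, 3, 1, 1, 0, 1, 0, 1]

Sorted: [0, 1, 1, 3, 3, 3, 4, 5, 7, 9]


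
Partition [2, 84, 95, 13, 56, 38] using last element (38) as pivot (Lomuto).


Pivot: 38
  2 <= 38: advance i (no swap)
  13 <= 38: swap -> [2, 13, 95, 84, 56, 38]
Place pivot at 2: [2, 13, 38, 84, 56, 95]

Partitioned: [2, 13, 38, 84, 56, 95]


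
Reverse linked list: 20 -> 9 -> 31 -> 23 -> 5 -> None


Step 1: curr=20, set curr.next=prev(None) | reversed so far: 20
Step 2: curr=9, set curr.next=prev(20) | reversed so far: 9 -> 20
Step 3: curr=31, set curr.next=prev(9) | reversed so far: 31 -> 9 -> 20
Step 4: curr=23, set curr.next=prev(31) | reversed so far: 23 -> 31 -> 9 -> 20
Step 5: curr=5, set curr.next=prev(23) | reversed so far: 5 -> 23 -> 31 -> 9 -> 20

5 -> 23 -> 31 -> 9 -> 20 -> None


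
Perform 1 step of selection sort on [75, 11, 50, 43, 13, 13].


Initial: [75, 11, 50, 43, 13, 13]
Step 1: min=11 at 1
  Swap: [11, 75, 50, 43, 13, 13]

After 1 step: [11, 75, 50, 43, 13, 13]


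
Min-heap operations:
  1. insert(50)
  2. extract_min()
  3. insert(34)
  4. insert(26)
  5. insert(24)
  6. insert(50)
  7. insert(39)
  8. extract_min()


insert(50) -> [50]
extract_min()->50, []
insert(34) -> [34]
insert(26) -> [26, 34]
insert(24) -> [24, 34, 26]
insert(50) -> [24, 34, 26, 50]
insert(39) -> [24, 34, 26, 50, 39]
extract_min()->24, [26, 34, 39, 50]

Final heap: [26, 34, 39, 50]


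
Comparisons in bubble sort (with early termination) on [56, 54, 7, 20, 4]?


Algorithm: bubble sort (with early termination)
Input: [56, 54, 7, 20, 4]
Sorted: [4, 7, 20, 54, 56]

10


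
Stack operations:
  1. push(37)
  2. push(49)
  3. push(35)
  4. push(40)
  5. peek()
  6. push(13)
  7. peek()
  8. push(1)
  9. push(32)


push(37) -> [37]
push(49) -> [37, 49]
push(35) -> [37, 49, 35]
push(40) -> [37, 49, 35, 40]
peek()->40
push(13) -> [37, 49, 35, 40, 13]
peek()->13
push(1) -> [37, 49, 35, 40, 13, 1]
push(32) -> [37, 49, 35, 40, 13, 1, 32]

Final stack: [37, 49, 35, 40, 13, 1, 32]


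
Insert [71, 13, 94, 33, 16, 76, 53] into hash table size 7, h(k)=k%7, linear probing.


Insert 71: h=1 -> slot 1
Insert 13: h=6 -> slot 6
Insert 94: h=3 -> slot 3
Insert 33: h=5 -> slot 5
Insert 16: h=2 -> slot 2
Insert 76: h=6, 1 probes -> slot 0
Insert 53: h=4 -> slot 4

Table: [76, 71, 16, 94, 53, 33, 13]


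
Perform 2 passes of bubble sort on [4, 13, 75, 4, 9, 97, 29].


Initial: [4, 13, 75, 4, 9, 97, 29]
Pass 1: [4, 13, 4, 9, 75, 29, 97] (3 swaps)
Pass 2: [4, 4, 9, 13, 29, 75, 97] (3 swaps)

After 2 passes: [4, 4, 9, 13, 29, 75, 97]


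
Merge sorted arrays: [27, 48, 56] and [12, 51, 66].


Take 12 from B
Take 27 from A
Take 48 from A
Take 51 from B
Take 56 from A

Merged: [12, 27, 48, 51, 56, 66]


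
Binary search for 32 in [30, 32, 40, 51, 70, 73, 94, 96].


Step 1: lo=0, hi=7, mid=3, val=51
Step 2: lo=0, hi=2, mid=1, val=32

Found at index 1


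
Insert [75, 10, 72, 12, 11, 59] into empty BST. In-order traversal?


Insert 75: root
Insert 10: L from 75
Insert 72: L from 75 -> R from 10
Insert 12: L from 75 -> R from 10 -> L from 72
Insert 11: L from 75 -> R from 10 -> L from 72 -> L from 12
Insert 59: L from 75 -> R from 10 -> L from 72 -> R from 12

In-order: [10, 11, 12, 59, 72, 75]


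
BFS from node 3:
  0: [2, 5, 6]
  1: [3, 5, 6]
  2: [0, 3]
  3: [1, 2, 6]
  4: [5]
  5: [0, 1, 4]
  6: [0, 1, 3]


Visit 3, enqueue [1, 2, 6]
Visit 1, enqueue [5]
Visit 2, enqueue [0]
Visit 6, enqueue []
Visit 5, enqueue [4]
Visit 0, enqueue []
Visit 4, enqueue []

BFS order: [3, 1, 2, 6, 5, 0, 4]


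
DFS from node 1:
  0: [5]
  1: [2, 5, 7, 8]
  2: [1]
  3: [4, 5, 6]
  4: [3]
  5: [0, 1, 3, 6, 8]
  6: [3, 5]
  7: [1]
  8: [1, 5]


Visit 1, push [8, 7, 5, 2]
Visit 2, push []
Visit 5, push [8, 6, 3, 0]
Visit 0, push []
Visit 3, push [6, 4]
Visit 4, push []
Visit 6, push []
Visit 8, push []
Visit 7, push []

DFS order: [1, 2, 5, 0, 3, 4, 6, 8, 7]


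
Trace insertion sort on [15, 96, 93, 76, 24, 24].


Initial: [15, 96, 93, 76, 24, 24]
Insert 96: [15, 96, 93, 76, 24, 24]
Insert 93: [15, 93, 96, 76, 24, 24]
Insert 76: [15, 76, 93, 96, 24, 24]
Insert 24: [15, 24, 76, 93, 96, 24]
Insert 24: [15, 24, 24, 76, 93, 96]

Sorted: [15, 24, 24, 76, 93, 96]


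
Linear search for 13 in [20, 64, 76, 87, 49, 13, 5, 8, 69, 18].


i=0: 20!=13
i=1: 64!=13
i=2: 76!=13
i=3: 87!=13
i=4: 49!=13
i=5: 13==13 found!

Found at 5, 6 comps


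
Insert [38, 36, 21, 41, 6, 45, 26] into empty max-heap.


Insert 38: [38]
Insert 36: [38, 36]
Insert 21: [38, 36, 21]
Insert 41: [41, 38, 21, 36]
Insert 6: [41, 38, 21, 36, 6]
Insert 45: [45, 38, 41, 36, 6, 21]
Insert 26: [45, 38, 41, 36, 6, 21, 26]

Final heap: [45, 38, 41, 36, 6, 21, 26]


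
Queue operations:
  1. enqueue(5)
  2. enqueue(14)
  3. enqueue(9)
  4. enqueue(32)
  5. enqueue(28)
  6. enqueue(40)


enqueue(5) -> [5]
enqueue(14) -> [5, 14]
enqueue(9) -> [5, 14, 9]
enqueue(32) -> [5, 14, 9, 32]
enqueue(28) -> [5, 14, 9, 32, 28]
enqueue(40) -> [5, 14, 9, 32, 28, 40]

Final queue: [5, 14, 9, 32, 28, 40]


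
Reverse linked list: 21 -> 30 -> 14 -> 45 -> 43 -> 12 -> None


Step 1: curr=21, set curr.next=prev(None) | reversed so far: 21
Step 2: curr=30, set curr.next=prev(21) | reversed so far: 30 -> 21
Step 3: curr=14, set curr.next=prev(30) | reversed so far: 14 -> 30 -> 21
Step 4: curr=45, set curr.next=prev(14) | reversed so far: 45 -> 14 -> 30 -> 21
Step 5: curr=43, set curr.next=prev(45) | reversed so far: 43 -> 45 -> 14 -> 30 -> 21
Step 6: curr=12, set curr.next=prev(43) | reversed so far: 12 -> 43 -> 45 -> 14 -> 30 -> 21

12 -> 43 -> 45 -> 14 -> 30 -> 21 -> None


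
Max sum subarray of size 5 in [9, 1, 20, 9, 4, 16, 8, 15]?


[0:5]: 43
[1:6]: 50
[2:7]: 57
[3:8]: 52

Max: 57 at [2:7]


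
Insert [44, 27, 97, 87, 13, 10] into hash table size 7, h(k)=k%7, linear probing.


Insert 44: h=2 -> slot 2
Insert 27: h=6 -> slot 6
Insert 97: h=6, 1 probes -> slot 0
Insert 87: h=3 -> slot 3
Insert 13: h=6, 2 probes -> slot 1
Insert 10: h=3, 1 probes -> slot 4

Table: [97, 13, 44, 87, 10, None, 27]


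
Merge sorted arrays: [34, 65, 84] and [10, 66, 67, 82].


Take 10 from B
Take 34 from A
Take 65 from A
Take 66 from B
Take 67 from B
Take 82 from B

Merged: [10, 34, 65, 66, 67, 82, 84]


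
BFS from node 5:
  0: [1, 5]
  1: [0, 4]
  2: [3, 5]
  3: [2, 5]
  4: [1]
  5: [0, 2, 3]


Visit 5, enqueue [0, 2, 3]
Visit 0, enqueue [1]
Visit 2, enqueue []
Visit 3, enqueue []
Visit 1, enqueue [4]
Visit 4, enqueue []

BFS order: [5, 0, 2, 3, 1, 4]


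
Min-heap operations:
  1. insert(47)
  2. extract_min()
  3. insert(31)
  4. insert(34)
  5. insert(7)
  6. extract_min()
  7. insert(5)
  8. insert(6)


insert(47) -> [47]
extract_min()->47, []
insert(31) -> [31]
insert(34) -> [31, 34]
insert(7) -> [7, 34, 31]
extract_min()->7, [31, 34]
insert(5) -> [5, 34, 31]
insert(6) -> [5, 6, 31, 34]

Final heap: [5, 6, 31, 34]


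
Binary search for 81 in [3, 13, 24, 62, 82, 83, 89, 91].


Step 1: lo=0, hi=7, mid=3, val=62
Step 2: lo=4, hi=7, mid=5, val=83
Step 3: lo=4, hi=4, mid=4, val=82

Not found


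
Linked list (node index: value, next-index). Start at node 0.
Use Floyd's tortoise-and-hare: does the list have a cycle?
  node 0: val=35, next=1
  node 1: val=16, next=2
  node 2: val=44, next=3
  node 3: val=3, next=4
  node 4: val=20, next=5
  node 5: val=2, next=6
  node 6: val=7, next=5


Floyd's tortoise (slow, +1) and hare (fast, +2):
  init: slow=0, fast=0
  step 1: slow=1, fast=2
  step 2: slow=2, fast=4
  step 3: slow=3, fast=6
  step 4: slow=4, fast=6
  step 5: slow=5, fast=6
  step 6: slow=6, fast=6
  slow == fast at node 6: cycle detected

Cycle: yes


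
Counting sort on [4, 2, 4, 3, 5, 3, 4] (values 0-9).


Input: [4, 2, 4, 3, 5, 3, 4]
Counts: [0, 0, 1, 2, 3, 1, 0, 0, 0, 0]

Sorted: [2, 3, 3, 4, 4, 4, 5]


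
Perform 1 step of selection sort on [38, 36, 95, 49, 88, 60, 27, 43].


Initial: [38, 36, 95, 49, 88, 60, 27, 43]
Step 1: min=27 at 6
  Swap: [27, 36, 95, 49, 88, 60, 38, 43]

After 1 step: [27, 36, 95, 49, 88, 60, 38, 43]


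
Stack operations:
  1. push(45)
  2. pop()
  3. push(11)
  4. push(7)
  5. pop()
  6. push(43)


push(45) -> [45]
pop()->45, []
push(11) -> [11]
push(7) -> [11, 7]
pop()->7, [11]
push(43) -> [11, 43]

Final stack: [11, 43]


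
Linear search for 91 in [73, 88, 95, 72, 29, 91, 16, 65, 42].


i=0: 73!=91
i=1: 88!=91
i=2: 95!=91
i=3: 72!=91
i=4: 29!=91
i=5: 91==91 found!

Found at 5, 6 comps


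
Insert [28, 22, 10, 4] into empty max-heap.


Insert 28: [28]
Insert 22: [28, 22]
Insert 10: [28, 22, 10]
Insert 4: [28, 22, 10, 4]

Final heap: [28, 22, 10, 4]


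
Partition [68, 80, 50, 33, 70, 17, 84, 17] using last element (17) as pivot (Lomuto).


Pivot: 17
  17 <= 17: swap -> [17, 80, 50, 33, 70, 68, 84, 17]
Place pivot at 1: [17, 17, 50, 33, 70, 68, 84, 80]

Partitioned: [17, 17, 50, 33, 70, 68, 84, 80]


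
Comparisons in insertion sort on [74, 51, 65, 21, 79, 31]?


Algorithm: insertion sort
Input: [74, 51, 65, 21, 79, 31]
Sorted: [21, 31, 51, 65, 74, 79]

12


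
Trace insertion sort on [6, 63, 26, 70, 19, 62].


Initial: [6, 63, 26, 70, 19, 62]
Insert 63: [6, 63, 26, 70, 19, 62]
Insert 26: [6, 26, 63, 70, 19, 62]
Insert 70: [6, 26, 63, 70, 19, 62]
Insert 19: [6, 19, 26, 63, 70, 62]
Insert 62: [6, 19, 26, 62, 63, 70]

Sorted: [6, 19, 26, 62, 63, 70]


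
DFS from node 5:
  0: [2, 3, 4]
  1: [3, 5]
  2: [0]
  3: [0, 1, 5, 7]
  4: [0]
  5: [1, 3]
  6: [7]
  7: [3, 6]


Visit 5, push [3, 1]
Visit 1, push [3]
Visit 3, push [7, 0]
Visit 0, push [4, 2]
Visit 2, push []
Visit 4, push []
Visit 7, push [6]
Visit 6, push []

DFS order: [5, 1, 3, 0, 2, 4, 7, 6]


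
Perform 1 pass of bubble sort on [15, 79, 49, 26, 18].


Initial: [15, 79, 49, 26, 18]
Pass 1: [15, 49, 26, 18, 79] (3 swaps)

After 1 pass: [15, 49, 26, 18, 79]


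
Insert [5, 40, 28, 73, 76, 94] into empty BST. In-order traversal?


Insert 5: root
Insert 40: R from 5
Insert 28: R from 5 -> L from 40
Insert 73: R from 5 -> R from 40
Insert 76: R from 5 -> R from 40 -> R from 73
Insert 94: R from 5 -> R from 40 -> R from 73 -> R from 76

In-order: [5, 28, 40, 73, 76, 94]


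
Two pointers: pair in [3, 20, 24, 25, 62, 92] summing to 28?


lo=0(3)+hi=5(92)=95
lo=0(3)+hi=4(62)=65
lo=0(3)+hi=3(25)=28

Yes: 3+25=28


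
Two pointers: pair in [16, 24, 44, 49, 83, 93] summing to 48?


lo=0(16)+hi=5(93)=109
lo=0(16)+hi=4(83)=99
lo=0(16)+hi=3(49)=65
lo=0(16)+hi=2(44)=60
lo=0(16)+hi=1(24)=40

No pair found


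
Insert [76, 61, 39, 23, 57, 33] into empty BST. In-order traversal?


Insert 76: root
Insert 61: L from 76
Insert 39: L from 76 -> L from 61
Insert 23: L from 76 -> L from 61 -> L from 39
Insert 57: L from 76 -> L from 61 -> R from 39
Insert 33: L from 76 -> L from 61 -> L from 39 -> R from 23

In-order: [23, 33, 39, 57, 61, 76]


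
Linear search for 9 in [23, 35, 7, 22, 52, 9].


i=0: 23!=9
i=1: 35!=9
i=2: 7!=9
i=3: 22!=9
i=4: 52!=9
i=5: 9==9 found!

Found at 5, 6 comps


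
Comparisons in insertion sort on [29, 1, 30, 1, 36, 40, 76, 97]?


Algorithm: insertion sort
Input: [29, 1, 30, 1, 36, 40, 76, 97]
Sorted: [1, 1, 29, 30, 36, 40, 76, 97]

9


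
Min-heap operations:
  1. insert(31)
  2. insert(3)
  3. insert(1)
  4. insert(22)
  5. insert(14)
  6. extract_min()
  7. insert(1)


insert(31) -> [31]
insert(3) -> [3, 31]
insert(1) -> [1, 31, 3]
insert(22) -> [1, 22, 3, 31]
insert(14) -> [1, 14, 3, 31, 22]
extract_min()->1, [3, 14, 22, 31]
insert(1) -> [1, 3, 22, 31, 14]

Final heap: [1, 3, 22, 31, 14]


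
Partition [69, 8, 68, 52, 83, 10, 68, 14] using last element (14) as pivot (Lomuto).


Pivot: 14
  8 <= 14: swap -> [8, 69, 68, 52, 83, 10, 68, 14]
  10 <= 14: swap -> [8, 10, 68, 52, 83, 69, 68, 14]
Place pivot at 2: [8, 10, 14, 52, 83, 69, 68, 68]

Partitioned: [8, 10, 14, 52, 83, 69, 68, 68]


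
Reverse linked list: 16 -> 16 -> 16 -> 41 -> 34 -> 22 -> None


Step 1: curr=16, set curr.next=prev(None) | reversed so far: 16
Step 2: curr=16, set curr.next=prev(16) | reversed so far: 16 -> 16
Step 3: curr=16, set curr.next=prev(16) | reversed so far: 16 -> 16 -> 16
Step 4: curr=41, set curr.next=prev(16) | reversed so far: 41 -> 16 -> 16 -> 16
Step 5: curr=34, set curr.next=prev(41) | reversed so far: 34 -> 41 -> 16 -> 16 -> 16
Step 6: curr=22, set curr.next=prev(34) | reversed so far: 22 -> 34 -> 41 -> 16 -> 16 -> 16

22 -> 34 -> 41 -> 16 -> 16 -> 16 -> None


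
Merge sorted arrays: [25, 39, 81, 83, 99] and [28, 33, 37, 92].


Take 25 from A
Take 28 from B
Take 33 from B
Take 37 from B
Take 39 from A
Take 81 from A
Take 83 from A
Take 92 from B

Merged: [25, 28, 33, 37, 39, 81, 83, 92, 99]


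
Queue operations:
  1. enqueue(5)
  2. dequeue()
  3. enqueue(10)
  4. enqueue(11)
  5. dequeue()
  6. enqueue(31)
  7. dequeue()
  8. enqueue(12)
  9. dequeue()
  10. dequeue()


enqueue(5) -> [5]
dequeue()->5, []
enqueue(10) -> [10]
enqueue(11) -> [10, 11]
dequeue()->10, [11]
enqueue(31) -> [11, 31]
dequeue()->11, [31]
enqueue(12) -> [31, 12]
dequeue()->31, [12]
dequeue()->12, []

Final queue: []


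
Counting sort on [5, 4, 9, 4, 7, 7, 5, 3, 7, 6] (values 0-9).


Input: [5, 4, 9, 4, 7, 7, 5, 3, 7, 6]
Counts: [0, 0, 0, 1, 2, 2, 1, 3, 0, 1]

Sorted: [3, 4, 4, 5, 5, 6, 7, 7, 7, 9]


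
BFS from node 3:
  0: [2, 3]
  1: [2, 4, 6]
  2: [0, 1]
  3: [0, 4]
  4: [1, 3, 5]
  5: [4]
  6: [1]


Visit 3, enqueue [0, 4]
Visit 0, enqueue [2]
Visit 4, enqueue [1, 5]
Visit 2, enqueue []
Visit 1, enqueue [6]
Visit 5, enqueue []
Visit 6, enqueue []

BFS order: [3, 0, 4, 2, 1, 5, 6]


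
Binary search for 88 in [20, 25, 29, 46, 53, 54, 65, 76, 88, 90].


Step 1: lo=0, hi=9, mid=4, val=53
Step 2: lo=5, hi=9, mid=7, val=76
Step 3: lo=8, hi=9, mid=8, val=88

Found at index 8


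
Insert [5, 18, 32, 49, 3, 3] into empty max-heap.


Insert 5: [5]
Insert 18: [18, 5]
Insert 32: [32, 5, 18]
Insert 49: [49, 32, 18, 5]
Insert 3: [49, 32, 18, 5, 3]
Insert 3: [49, 32, 18, 5, 3, 3]

Final heap: [49, 32, 18, 5, 3, 3]


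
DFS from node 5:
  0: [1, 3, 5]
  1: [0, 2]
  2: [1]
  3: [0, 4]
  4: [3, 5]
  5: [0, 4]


Visit 5, push [4, 0]
Visit 0, push [3, 1]
Visit 1, push [2]
Visit 2, push []
Visit 3, push [4]
Visit 4, push []

DFS order: [5, 0, 1, 2, 3, 4]


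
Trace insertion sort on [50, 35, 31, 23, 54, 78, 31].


Initial: [50, 35, 31, 23, 54, 78, 31]
Insert 35: [35, 50, 31, 23, 54, 78, 31]
Insert 31: [31, 35, 50, 23, 54, 78, 31]
Insert 23: [23, 31, 35, 50, 54, 78, 31]
Insert 54: [23, 31, 35, 50, 54, 78, 31]
Insert 78: [23, 31, 35, 50, 54, 78, 31]
Insert 31: [23, 31, 31, 35, 50, 54, 78]

Sorted: [23, 31, 31, 35, 50, 54, 78]


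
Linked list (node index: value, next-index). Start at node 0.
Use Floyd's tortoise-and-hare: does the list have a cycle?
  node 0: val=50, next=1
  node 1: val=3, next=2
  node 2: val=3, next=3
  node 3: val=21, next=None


Floyd's tortoise (slow, +1) and hare (fast, +2):
  init: slow=0, fast=0
  step 1: slow=1, fast=2
  step 2: fast 2->3->None, no cycle

Cycle: no


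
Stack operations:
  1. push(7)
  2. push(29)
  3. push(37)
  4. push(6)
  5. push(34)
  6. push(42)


push(7) -> [7]
push(29) -> [7, 29]
push(37) -> [7, 29, 37]
push(6) -> [7, 29, 37, 6]
push(34) -> [7, 29, 37, 6, 34]
push(42) -> [7, 29, 37, 6, 34, 42]

Final stack: [7, 29, 37, 6, 34, 42]


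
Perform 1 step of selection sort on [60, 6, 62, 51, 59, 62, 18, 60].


Initial: [60, 6, 62, 51, 59, 62, 18, 60]
Step 1: min=6 at 1
  Swap: [6, 60, 62, 51, 59, 62, 18, 60]

After 1 step: [6, 60, 62, 51, 59, 62, 18, 60]


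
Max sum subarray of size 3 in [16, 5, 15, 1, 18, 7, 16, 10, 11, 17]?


[0:3]: 36
[1:4]: 21
[2:5]: 34
[3:6]: 26
[4:7]: 41
[5:8]: 33
[6:9]: 37
[7:10]: 38

Max: 41 at [4:7]


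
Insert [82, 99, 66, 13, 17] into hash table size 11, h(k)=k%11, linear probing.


Insert 82: h=5 -> slot 5
Insert 99: h=0 -> slot 0
Insert 66: h=0, 1 probes -> slot 1
Insert 13: h=2 -> slot 2
Insert 17: h=6 -> slot 6

Table: [99, 66, 13, None, None, 82, 17, None, None, None, None]


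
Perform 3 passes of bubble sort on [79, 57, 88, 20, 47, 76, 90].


Initial: [79, 57, 88, 20, 47, 76, 90]
Pass 1: [57, 79, 20, 47, 76, 88, 90] (4 swaps)
Pass 2: [57, 20, 47, 76, 79, 88, 90] (3 swaps)
Pass 3: [20, 47, 57, 76, 79, 88, 90] (2 swaps)

After 3 passes: [20, 47, 57, 76, 79, 88, 90]


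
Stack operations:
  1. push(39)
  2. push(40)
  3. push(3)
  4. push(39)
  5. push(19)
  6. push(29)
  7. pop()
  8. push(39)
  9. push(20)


push(39) -> [39]
push(40) -> [39, 40]
push(3) -> [39, 40, 3]
push(39) -> [39, 40, 3, 39]
push(19) -> [39, 40, 3, 39, 19]
push(29) -> [39, 40, 3, 39, 19, 29]
pop()->29, [39, 40, 3, 39, 19]
push(39) -> [39, 40, 3, 39, 19, 39]
push(20) -> [39, 40, 3, 39, 19, 39, 20]

Final stack: [39, 40, 3, 39, 19, 39, 20]


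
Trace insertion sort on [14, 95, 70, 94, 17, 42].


Initial: [14, 95, 70, 94, 17, 42]
Insert 95: [14, 95, 70, 94, 17, 42]
Insert 70: [14, 70, 95, 94, 17, 42]
Insert 94: [14, 70, 94, 95, 17, 42]
Insert 17: [14, 17, 70, 94, 95, 42]
Insert 42: [14, 17, 42, 70, 94, 95]

Sorted: [14, 17, 42, 70, 94, 95]


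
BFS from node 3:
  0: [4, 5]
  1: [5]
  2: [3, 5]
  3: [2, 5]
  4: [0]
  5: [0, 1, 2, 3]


Visit 3, enqueue [2, 5]
Visit 2, enqueue []
Visit 5, enqueue [0, 1]
Visit 0, enqueue [4]
Visit 1, enqueue []
Visit 4, enqueue []

BFS order: [3, 2, 5, 0, 1, 4]


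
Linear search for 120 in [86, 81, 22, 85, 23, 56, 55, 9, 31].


i=0: 86!=120
i=1: 81!=120
i=2: 22!=120
i=3: 85!=120
i=4: 23!=120
i=5: 56!=120
i=6: 55!=120
i=7: 9!=120
i=8: 31!=120

Not found, 9 comps


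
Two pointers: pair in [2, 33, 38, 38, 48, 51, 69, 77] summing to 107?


lo=0(2)+hi=7(77)=79
lo=1(33)+hi=7(77)=110
lo=1(33)+hi=6(69)=102
lo=2(38)+hi=6(69)=107

Yes: 38+69=107


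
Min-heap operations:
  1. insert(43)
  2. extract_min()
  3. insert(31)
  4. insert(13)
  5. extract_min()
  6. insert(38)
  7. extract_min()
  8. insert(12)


insert(43) -> [43]
extract_min()->43, []
insert(31) -> [31]
insert(13) -> [13, 31]
extract_min()->13, [31]
insert(38) -> [31, 38]
extract_min()->31, [38]
insert(12) -> [12, 38]

Final heap: [12, 38]


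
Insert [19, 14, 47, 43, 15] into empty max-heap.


Insert 19: [19]
Insert 14: [19, 14]
Insert 47: [47, 14, 19]
Insert 43: [47, 43, 19, 14]
Insert 15: [47, 43, 19, 14, 15]

Final heap: [47, 43, 19, 14, 15]


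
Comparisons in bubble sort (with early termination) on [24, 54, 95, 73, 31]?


Algorithm: bubble sort (with early termination)
Input: [24, 54, 95, 73, 31]
Sorted: [24, 31, 54, 73, 95]

10


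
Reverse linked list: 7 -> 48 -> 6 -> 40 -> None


Step 1: curr=7, set curr.next=prev(None) | reversed so far: 7
Step 2: curr=48, set curr.next=prev(7) | reversed so far: 48 -> 7
Step 3: curr=6, set curr.next=prev(48) | reversed so far: 6 -> 48 -> 7
Step 4: curr=40, set curr.next=prev(6) | reversed so far: 40 -> 6 -> 48 -> 7

40 -> 6 -> 48 -> 7 -> None


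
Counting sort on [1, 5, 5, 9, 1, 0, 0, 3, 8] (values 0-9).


Input: [1, 5, 5, 9, 1, 0, 0, 3, 8]
Counts: [2, 2, 0, 1, 0, 2, 0, 0, 1, 1]

Sorted: [0, 0, 1, 1, 3, 5, 5, 8, 9]


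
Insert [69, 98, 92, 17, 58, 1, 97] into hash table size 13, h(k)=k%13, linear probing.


Insert 69: h=4 -> slot 4
Insert 98: h=7 -> slot 7
Insert 92: h=1 -> slot 1
Insert 17: h=4, 1 probes -> slot 5
Insert 58: h=6 -> slot 6
Insert 1: h=1, 1 probes -> slot 2
Insert 97: h=6, 2 probes -> slot 8

Table: [None, 92, 1, None, 69, 17, 58, 98, 97, None, None, None, None]


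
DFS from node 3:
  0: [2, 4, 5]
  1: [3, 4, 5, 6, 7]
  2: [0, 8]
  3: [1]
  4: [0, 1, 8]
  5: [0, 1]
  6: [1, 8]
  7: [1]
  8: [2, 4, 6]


Visit 3, push [1]
Visit 1, push [7, 6, 5, 4]
Visit 4, push [8, 0]
Visit 0, push [5, 2]
Visit 2, push [8]
Visit 8, push [6]
Visit 6, push []
Visit 5, push []
Visit 7, push []

DFS order: [3, 1, 4, 0, 2, 8, 6, 5, 7]


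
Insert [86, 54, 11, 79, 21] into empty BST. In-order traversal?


Insert 86: root
Insert 54: L from 86
Insert 11: L from 86 -> L from 54
Insert 79: L from 86 -> R from 54
Insert 21: L from 86 -> L from 54 -> R from 11

In-order: [11, 21, 54, 79, 86]


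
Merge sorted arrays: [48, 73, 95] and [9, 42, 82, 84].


Take 9 from B
Take 42 from B
Take 48 from A
Take 73 from A
Take 82 from B
Take 84 from B

Merged: [9, 42, 48, 73, 82, 84, 95]


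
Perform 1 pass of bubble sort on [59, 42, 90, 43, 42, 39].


Initial: [59, 42, 90, 43, 42, 39]
Pass 1: [42, 59, 43, 42, 39, 90] (4 swaps)

After 1 pass: [42, 59, 43, 42, 39, 90]


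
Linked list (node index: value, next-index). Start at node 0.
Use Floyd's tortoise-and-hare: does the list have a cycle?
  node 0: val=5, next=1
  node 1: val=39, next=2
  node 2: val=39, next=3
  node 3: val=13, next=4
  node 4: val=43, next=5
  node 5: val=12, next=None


Floyd's tortoise (slow, +1) and hare (fast, +2):
  init: slow=0, fast=0
  step 1: slow=1, fast=2
  step 2: slow=2, fast=4
  step 3: fast 4->5->None, no cycle

Cycle: no


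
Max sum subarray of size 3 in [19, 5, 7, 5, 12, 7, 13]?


[0:3]: 31
[1:4]: 17
[2:5]: 24
[3:6]: 24
[4:7]: 32

Max: 32 at [4:7]


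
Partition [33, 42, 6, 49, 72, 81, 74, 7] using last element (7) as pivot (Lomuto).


Pivot: 7
  6 <= 7: swap -> [6, 42, 33, 49, 72, 81, 74, 7]
Place pivot at 1: [6, 7, 33, 49, 72, 81, 74, 42]

Partitioned: [6, 7, 33, 49, 72, 81, 74, 42]


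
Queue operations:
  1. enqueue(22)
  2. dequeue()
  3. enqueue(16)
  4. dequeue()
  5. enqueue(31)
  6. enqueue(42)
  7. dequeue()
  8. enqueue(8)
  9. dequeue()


enqueue(22) -> [22]
dequeue()->22, []
enqueue(16) -> [16]
dequeue()->16, []
enqueue(31) -> [31]
enqueue(42) -> [31, 42]
dequeue()->31, [42]
enqueue(8) -> [42, 8]
dequeue()->42, [8]

Final queue: [8]


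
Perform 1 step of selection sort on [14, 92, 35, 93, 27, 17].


Initial: [14, 92, 35, 93, 27, 17]
Step 1: min=14 at 0
  Swap: [14, 92, 35, 93, 27, 17]

After 1 step: [14, 92, 35, 93, 27, 17]


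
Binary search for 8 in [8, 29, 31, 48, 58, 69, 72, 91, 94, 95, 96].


Step 1: lo=0, hi=10, mid=5, val=69
Step 2: lo=0, hi=4, mid=2, val=31
Step 3: lo=0, hi=1, mid=0, val=8

Found at index 0


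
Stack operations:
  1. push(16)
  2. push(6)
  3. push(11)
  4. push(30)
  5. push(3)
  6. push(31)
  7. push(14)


push(16) -> [16]
push(6) -> [16, 6]
push(11) -> [16, 6, 11]
push(30) -> [16, 6, 11, 30]
push(3) -> [16, 6, 11, 30, 3]
push(31) -> [16, 6, 11, 30, 3, 31]
push(14) -> [16, 6, 11, 30, 3, 31, 14]

Final stack: [16, 6, 11, 30, 3, 31, 14]


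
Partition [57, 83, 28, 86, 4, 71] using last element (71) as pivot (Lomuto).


Pivot: 71
  57 <= 71: advance i (no swap)
  28 <= 71: swap -> [57, 28, 83, 86, 4, 71]
  4 <= 71: swap -> [57, 28, 4, 86, 83, 71]
Place pivot at 3: [57, 28, 4, 71, 83, 86]

Partitioned: [57, 28, 4, 71, 83, 86]


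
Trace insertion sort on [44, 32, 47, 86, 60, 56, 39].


Initial: [44, 32, 47, 86, 60, 56, 39]
Insert 32: [32, 44, 47, 86, 60, 56, 39]
Insert 47: [32, 44, 47, 86, 60, 56, 39]
Insert 86: [32, 44, 47, 86, 60, 56, 39]
Insert 60: [32, 44, 47, 60, 86, 56, 39]
Insert 56: [32, 44, 47, 56, 60, 86, 39]
Insert 39: [32, 39, 44, 47, 56, 60, 86]

Sorted: [32, 39, 44, 47, 56, 60, 86]


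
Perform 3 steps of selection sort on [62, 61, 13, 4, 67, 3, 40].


Initial: [62, 61, 13, 4, 67, 3, 40]
Step 1: min=3 at 5
  Swap: [3, 61, 13, 4, 67, 62, 40]
Step 2: min=4 at 3
  Swap: [3, 4, 13, 61, 67, 62, 40]
Step 3: min=13 at 2
  Swap: [3, 4, 13, 61, 67, 62, 40]

After 3 steps: [3, 4, 13, 61, 67, 62, 40]


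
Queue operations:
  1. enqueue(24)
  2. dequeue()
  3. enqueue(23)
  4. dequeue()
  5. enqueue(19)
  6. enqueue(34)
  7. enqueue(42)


enqueue(24) -> [24]
dequeue()->24, []
enqueue(23) -> [23]
dequeue()->23, []
enqueue(19) -> [19]
enqueue(34) -> [19, 34]
enqueue(42) -> [19, 34, 42]

Final queue: [19, 34, 42]


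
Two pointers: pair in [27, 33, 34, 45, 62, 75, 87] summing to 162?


lo=0(27)+hi=6(87)=114
lo=1(33)+hi=6(87)=120
lo=2(34)+hi=6(87)=121
lo=3(45)+hi=6(87)=132
lo=4(62)+hi=6(87)=149
lo=5(75)+hi=6(87)=162

Yes: 75+87=162


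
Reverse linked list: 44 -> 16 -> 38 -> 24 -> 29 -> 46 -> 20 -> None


Step 1: curr=44, set curr.next=prev(None) | reversed so far: 44
Step 2: curr=16, set curr.next=prev(44) | reversed so far: 16 -> 44
Step 3: curr=38, set curr.next=prev(16) | reversed so far: 38 -> 16 -> 44
Step 4: curr=24, set curr.next=prev(38) | reversed so far: 24 -> 38 -> 16 -> 44
Step 5: curr=29, set curr.next=prev(24) | reversed so far: 29 -> 24 -> 38 -> 16 -> 44
Step 6: curr=46, set curr.next=prev(29) | reversed so far: 46 -> 29 -> 24 -> 38 -> 16 -> 44
Step 7: curr=20, set curr.next=prev(46) | reversed so far: 20 -> 46 -> 29 -> 24 -> 38 -> 16 -> 44

20 -> 46 -> 29 -> 24 -> 38 -> 16 -> 44 -> None


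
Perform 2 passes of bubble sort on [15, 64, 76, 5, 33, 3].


Initial: [15, 64, 76, 5, 33, 3]
Pass 1: [15, 64, 5, 33, 3, 76] (3 swaps)
Pass 2: [15, 5, 33, 3, 64, 76] (3 swaps)

After 2 passes: [15, 5, 33, 3, 64, 76]


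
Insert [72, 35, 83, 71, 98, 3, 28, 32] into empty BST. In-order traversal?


Insert 72: root
Insert 35: L from 72
Insert 83: R from 72
Insert 71: L from 72 -> R from 35
Insert 98: R from 72 -> R from 83
Insert 3: L from 72 -> L from 35
Insert 28: L from 72 -> L from 35 -> R from 3
Insert 32: L from 72 -> L from 35 -> R from 3 -> R from 28

In-order: [3, 28, 32, 35, 71, 72, 83, 98]


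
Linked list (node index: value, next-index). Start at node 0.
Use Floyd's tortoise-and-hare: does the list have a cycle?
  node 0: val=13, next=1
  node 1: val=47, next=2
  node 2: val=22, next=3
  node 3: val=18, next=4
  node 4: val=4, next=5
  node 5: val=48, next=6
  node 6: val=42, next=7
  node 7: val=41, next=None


Floyd's tortoise (slow, +1) and hare (fast, +2):
  init: slow=0, fast=0
  step 1: slow=1, fast=2
  step 2: slow=2, fast=4
  step 3: slow=3, fast=6
  step 4: fast 6->7->None, no cycle

Cycle: no


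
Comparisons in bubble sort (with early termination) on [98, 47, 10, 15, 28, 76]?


Algorithm: bubble sort (with early termination)
Input: [98, 47, 10, 15, 28, 76]
Sorted: [10, 15, 28, 47, 76, 98]

12


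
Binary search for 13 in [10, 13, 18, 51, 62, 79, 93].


Step 1: lo=0, hi=6, mid=3, val=51
Step 2: lo=0, hi=2, mid=1, val=13

Found at index 1


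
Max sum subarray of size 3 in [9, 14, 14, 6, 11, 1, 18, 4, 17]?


[0:3]: 37
[1:4]: 34
[2:5]: 31
[3:6]: 18
[4:7]: 30
[5:8]: 23
[6:9]: 39

Max: 39 at [6:9]


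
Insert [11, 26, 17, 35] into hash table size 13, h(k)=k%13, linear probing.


Insert 11: h=11 -> slot 11
Insert 26: h=0 -> slot 0
Insert 17: h=4 -> slot 4
Insert 35: h=9 -> slot 9

Table: [26, None, None, None, 17, None, None, None, None, 35, None, 11, None]


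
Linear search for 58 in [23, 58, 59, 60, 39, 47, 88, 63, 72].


i=0: 23!=58
i=1: 58==58 found!

Found at 1, 2 comps


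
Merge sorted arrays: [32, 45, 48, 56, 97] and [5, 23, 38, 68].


Take 5 from B
Take 23 from B
Take 32 from A
Take 38 from B
Take 45 from A
Take 48 from A
Take 56 from A
Take 68 from B

Merged: [5, 23, 32, 38, 45, 48, 56, 68, 97]


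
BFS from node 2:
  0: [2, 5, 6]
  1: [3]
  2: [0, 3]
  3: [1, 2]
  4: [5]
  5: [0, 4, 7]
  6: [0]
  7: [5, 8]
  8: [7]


Visit 2, enqueue [0, 3]
Visit 0, enqueue [5, 6]
Visit 3, enqueue [1]
Visit 5, enqueue [4, 7]
Visit 6, enqueue []
Visit 1, enqueue []
Visit 4, enqueue []
Visit 7, enqueue [8]
Visit 8, enqueue []

BFS order: [2, 0, 3, 5, 6, 1, 4, 7, 8]


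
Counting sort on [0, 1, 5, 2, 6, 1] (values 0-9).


Input: [0, 1, 5, 2, 6, 1]
Counts: [1, 2, 1, 0, 0, 1, 1, 0, 0, 0]

Sorted: [0, 1, 1, 2, 5, 6]


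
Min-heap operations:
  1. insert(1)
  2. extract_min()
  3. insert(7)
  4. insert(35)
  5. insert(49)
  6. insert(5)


insert(1) -> [1]
extract_min()->1, []
insert(7) -> [7]
insert(35) -> [7, 35]
insert(49) -> [7, 35, 49]
insert(5) -> [5, 7, 49, 35]

Final heap: [5, 7, 49, 35]


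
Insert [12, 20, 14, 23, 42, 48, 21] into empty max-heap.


Insert 12: [12]
Insert 20: [20, 12]
Insert 14: [20, 12, 14]
Insert 23: [23, 20, 14, 12]
Insert 42: [42, 23, 14, 12, 20]
Insert 48: [48, 23, 42, 12, 20, 14]
Insert 21: [48, 23, 42, 12, 20, 14, 21]

Final heap: [48, 23, 42, 12, 20, 14, 21]


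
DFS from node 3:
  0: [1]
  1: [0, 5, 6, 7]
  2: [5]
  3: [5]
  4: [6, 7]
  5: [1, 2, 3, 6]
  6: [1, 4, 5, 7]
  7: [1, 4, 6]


Visit 3, push [5]
Visit 5, push [6, 2, 1]
Visit 1, push [7, 6, 0]
Visit 0, push []
Visit 6, push [7, 4]
Visit 4, push [7]
Visit 7, push []
Visit 2, push []

DFS order: [3, 5, 1, 0, 6, 4, 7, 2]


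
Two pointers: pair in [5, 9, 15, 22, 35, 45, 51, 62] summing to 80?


lo=0(5)+hi=7(62)=67
lo=1(9)+hi=7(62)=71
lo=2(15)+hi=7(62)=77
lo=3(22)+hi=7(62)=84
lo=3(22)+hi=6(51)=73
lo=4(35)+hi=6(51)=86
lo=4(35)+hi=5(45)=80

Yes: 35+45=80


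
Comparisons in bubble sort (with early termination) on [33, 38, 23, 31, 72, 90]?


Algorithm: bubble sort (with early termination)
Input: [33, 38, 23, 31, 72, 90]
Sorted: [23, 31, 33, 38, 72, 90]

12


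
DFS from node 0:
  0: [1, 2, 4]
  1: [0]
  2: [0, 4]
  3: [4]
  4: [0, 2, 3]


Visit 0, push [4, 2, 1]
Visit 1, push []
Visit 2, push [4]
Visit 4, push [3]
Visit 3, push []

DFS order: [0, 1, 2, 4, 3]


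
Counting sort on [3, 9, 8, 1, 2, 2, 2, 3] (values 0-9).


Input: [3, 9, 8, 1, 2, 2, 2, 3]
Counts: [0, 1, 3, 2, 0, 0, 0, 0, 1, 1]

Sorted: [1, 2, 2, 2, 3, 3, 8, 9]


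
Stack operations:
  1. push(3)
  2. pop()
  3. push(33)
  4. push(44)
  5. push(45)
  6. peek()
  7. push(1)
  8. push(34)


push(3) -> [3]
pop()->3, []
push(33) -> [33]
push(44) -> [33, 44]
push(45) -> [33, 44, 45]
peek()->45
push(1) -> [33, 44, 45, 1]
push(34) -> [33, 44, 45, 1, 34]

Final stack: [33, 44, 45, 1, 34]


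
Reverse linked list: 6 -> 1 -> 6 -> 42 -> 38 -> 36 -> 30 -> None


Step 1: curr=6, set curr.next=prev(None) | reversed so far: 6
Step 2: curr=1, set curr.next=prev(6) | reversed so far: 1 -> 6
Step 3: curr=6, set curr.next=prev(1) | reversed so far: 6 -> 1 -> 6
Step 4: curr=42, set curr.next=prev(6) | reversed so far: 42 -> 6 -> 1 -> 6
Step 5: curr=38, set curr.next=prev(42) | reversed so far: 38 -> 42 -> 6 -> 1 -> 6
Step 6: curr=36, set curr.next=prev(38) | reversed so far: 36 -> 38 -> 42 -> 6 -> 1 -> 6
Step 7: curr=30, set curr.next=prev(36) | reversed so far: 30 -> 36 -> 38 -> 42 -> 6 -> 1 -> 6

30 -> 36 -> 38 -> 42 -> 6 -> 1 -> 6 -> None


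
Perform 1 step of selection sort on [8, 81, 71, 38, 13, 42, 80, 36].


Initial: [8, 81, 71, 38, 13, 42, 80, 36]
Step 1: min=8 at 0
  Swap: [8, 81, 71, 38, 13, 42, 80, 36]

After 1 step: [8, 81, 71, 38, 13, 42, 80, 36]


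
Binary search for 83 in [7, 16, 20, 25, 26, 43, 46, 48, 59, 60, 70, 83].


Step 1: lo=0, hi=11, mid=5, val=43
Step 2: lo=6, hi=11, mid=8, val=59
Step 3: lo=9, hi=11, mid=10, val=70
Step 4: lo=11, hi=11, mid=11, val=83

Found at index 11


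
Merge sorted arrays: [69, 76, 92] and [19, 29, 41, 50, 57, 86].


Take 19 from B
Take 29 from B
Take 41 from B
Take 50 from B
Take 57 from B
Take 69 from A
Take 76 from A
Take 86 from B

Merged: [19, 29, 41, 50, 57, 69, 76, 86, 92]


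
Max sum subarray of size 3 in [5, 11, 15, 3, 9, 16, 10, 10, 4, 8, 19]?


[0:3]: 31
[1:4]: 29
[2:5]: 27
[3:6]: 28
[4:7]: 35
[5:8]: 36
[6:9]: 24
[7:10]: 22
[8:11]: 31

Max: 36 at [5:8]


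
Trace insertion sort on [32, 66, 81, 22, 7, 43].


Initial: [32, 66, 81, 22, 7, 43]
Insert 66: [32, 66, 81, 22, 7, 43]
Insert 81: [32, 66, 81, 22, 7, 43]
Insert 22: [22, 32, 66, 81, 7, 43]
Insert 7: [7, 22, 32, 66, 81, 43]
Insert 43: [7, 22, 32, 43, 66, 81]

Sorted: [7, 22, 32, 43, 66, 81]


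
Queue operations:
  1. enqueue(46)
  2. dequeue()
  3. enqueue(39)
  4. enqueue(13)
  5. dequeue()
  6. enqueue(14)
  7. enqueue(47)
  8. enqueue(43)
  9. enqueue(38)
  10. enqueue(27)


enqueue(46) -> [46]
dequeue()->46, []
enqueue(39) -> [39]
enqueue(13) -> [39, 13]
dequeue()->39, [13]
enqueue(14) -> [13, 14]
enqueue(47) -> [13, 14, 47]
enqueue(43) -> [13, 14, 47, 43]
enqueue(38) -> [13, 14, 47, 43, 38]
enqueue(27) -> [13, 14, 47, 43, 38, 27]

Final queue: [13, 14, 47, 43, 38, 27]


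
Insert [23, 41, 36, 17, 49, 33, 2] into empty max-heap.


Insert 23: [23]
Insert 41: [41, 23]
Insert 36: [41, 23, 36]
Insert 17: [41, 23, 36, 17]
Insert 49: [49, 41, 36, 17, 23]
Insert 33: [49, 41, 36, 17, 23, 33]
Insert 2: [49, 41, 36, 17, 23, 33, 2]

Final heap: [49, 41, 36, 17, 23, 33, 2]


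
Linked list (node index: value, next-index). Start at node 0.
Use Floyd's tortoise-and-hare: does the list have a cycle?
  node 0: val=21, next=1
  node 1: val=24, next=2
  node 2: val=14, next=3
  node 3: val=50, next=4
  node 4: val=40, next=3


Floyd's tortoise (slow, +1) and hare (fast, +2):
  init: slow=0, fast=0
  step 1: slow=1, fast=2
  step 2: slow=2, fast=4
  step 3: slow=3, fast=4
  step 4: slow=4, fast=4
  slow == fast at node 4: cycle detected

Cycle: yes


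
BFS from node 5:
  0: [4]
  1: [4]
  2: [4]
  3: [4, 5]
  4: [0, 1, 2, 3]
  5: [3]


Visit 5, enqueue [3]
Visit 3, enqueue [4]
Visit 4, enqueue [0, 1, 2]
Visit 0, enqueue []
Visit 1, enqueue []
Visit 2, enqueue []

BFS order: [5, 3, 4, 0, 1, 2]


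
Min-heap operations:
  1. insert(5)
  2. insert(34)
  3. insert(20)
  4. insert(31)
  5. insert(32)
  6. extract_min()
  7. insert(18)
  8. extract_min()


insert(5) -> [5]
insert(34) -> [5, 34]
insert(20) -> [5, 34, 20]
insert(31) -> [5, 31, 20, 34]
insert(32) -> [5, 31, 20, 34, 32]
extract_min()->5, [20, 31, 32, 34]
insert(18) -> [18, 20, 32, 34, 31]
extract_min()->18, [20, 31, 32, 34]

Final heap: [20, 31, 32, 34]


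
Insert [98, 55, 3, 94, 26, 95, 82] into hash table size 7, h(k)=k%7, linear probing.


Insert 98: h=0 -> slot 0
Insert 55: h=6 -> slot 6
Insert 3: h=3 -> slot 3
Insert 94: h=3, 1 probes -> slot 4
Insert 26: h=5 -> slot 5
Insert 95: h=4, 4 probes -> slot 1
Insert 82: h=5, 4 probes -> slot 2

Table: [98, 95, 82, 3, 94, 26, 55]


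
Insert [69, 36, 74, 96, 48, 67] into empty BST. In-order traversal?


Insert 69: root
Insert 36: L from 69
Insert 74: R from 69
Insert 96: R from 69 -> R from 74
Insert 48: L from 69 -> R from 36
Insert 67: L from 69 -> R from 36 -> R from 48

In-order: [36, 48, 67, 69, 74, 96]


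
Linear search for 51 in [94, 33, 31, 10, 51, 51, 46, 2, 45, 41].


i=0: 94!=51
i=1: 33!=51
i=2: 31!=51
i=3: 10!=51
i=4: 51==51 found!

Found at 4, 5 comps


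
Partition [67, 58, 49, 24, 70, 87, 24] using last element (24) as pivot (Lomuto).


Pivot: 24
  24 <= 24: swap -> [24, 58, 49, 67, 70, 87, 24]
Place pivot at 1: [24, 24, 49, 67, 70, 87, 58]

Partitioned: [24, 24, 49, 67, 70, 87, 58]


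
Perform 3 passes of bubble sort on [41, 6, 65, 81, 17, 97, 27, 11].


Initial: [41, 6, 65, 81, 17, 97, 27, 11]
Pass 1: [6, 41, 65, 17, 81, 27, 11, 97] (4 swaps)
Pass 2: [6, 41, 17, 65, 27, 11, 81, 97] (3 swaps)
Pass 3: [6, 17, 41, 27, 11, 65, 81, 97] (3 swaps)

After 3 passes: [6, 17, 41, 27, 11, 65, 81, 97]
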